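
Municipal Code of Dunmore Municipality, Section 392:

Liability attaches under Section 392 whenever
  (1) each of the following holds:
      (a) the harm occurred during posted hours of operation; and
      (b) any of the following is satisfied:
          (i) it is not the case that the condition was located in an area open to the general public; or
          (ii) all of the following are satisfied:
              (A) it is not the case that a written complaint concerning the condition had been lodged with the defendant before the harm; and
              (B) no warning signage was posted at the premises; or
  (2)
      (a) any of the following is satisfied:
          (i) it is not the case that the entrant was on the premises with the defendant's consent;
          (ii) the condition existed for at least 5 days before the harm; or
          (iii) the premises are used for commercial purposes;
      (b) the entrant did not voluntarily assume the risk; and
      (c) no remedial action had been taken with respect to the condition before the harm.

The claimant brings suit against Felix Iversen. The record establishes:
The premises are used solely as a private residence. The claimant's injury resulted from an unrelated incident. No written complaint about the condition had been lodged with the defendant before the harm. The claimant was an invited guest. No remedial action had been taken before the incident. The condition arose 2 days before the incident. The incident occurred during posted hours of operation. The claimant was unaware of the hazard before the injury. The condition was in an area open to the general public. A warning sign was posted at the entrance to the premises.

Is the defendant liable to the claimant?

No — not liable.

(a) during posted hours — met.
(i) not (public area) — not met.
(A) not (complaint lodged) — met.
(B) no signage posted — not satisfied.
(ii): T AND F → false.
(b): F OR F → false.
(1) = T AND F = false.
(i) not (consent to enter) — not satisfied.
(ii) condition ≥5 days old — fails.
(iii) commercial use — not satisfied.
(a): F OR F OR F → false.
(b) no assumed risk — met.
(c) no remedial action — holds.
(2): F AND T AND T → false.
So Overall is not satisfied (F OR F).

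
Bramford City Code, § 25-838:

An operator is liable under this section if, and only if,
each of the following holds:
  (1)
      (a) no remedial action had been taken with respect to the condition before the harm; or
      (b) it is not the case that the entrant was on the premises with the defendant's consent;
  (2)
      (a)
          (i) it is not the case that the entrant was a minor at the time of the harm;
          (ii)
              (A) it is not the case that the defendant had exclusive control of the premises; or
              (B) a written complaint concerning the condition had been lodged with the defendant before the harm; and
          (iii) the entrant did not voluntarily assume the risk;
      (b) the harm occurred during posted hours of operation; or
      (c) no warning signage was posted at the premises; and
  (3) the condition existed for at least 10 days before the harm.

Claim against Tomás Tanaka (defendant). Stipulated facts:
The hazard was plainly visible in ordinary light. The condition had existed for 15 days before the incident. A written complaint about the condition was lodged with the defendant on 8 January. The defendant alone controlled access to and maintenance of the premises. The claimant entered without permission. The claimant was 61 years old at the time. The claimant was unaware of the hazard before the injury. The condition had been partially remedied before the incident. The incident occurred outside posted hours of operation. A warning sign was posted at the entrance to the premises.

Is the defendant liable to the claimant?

(a) no remedial action — fails.
(b) not (consent to enter) — satisfied.
(1): F OR T → true.
(i) not (entrant a minor) — holds.
(A) not (exclusive control) — fails.
(B) complaint lodged — met.
(ii): F OR T → true.
(iii) no assumed risk — met.
(a): T AND T AND T → true.
(b) during posted hours — not met.
(c) no signage posted — not met.
(2): T OR F OR F → true.
(3) condition ≥10 days old — holds.
Overall = T AND T AND T = true.

Yes — liable.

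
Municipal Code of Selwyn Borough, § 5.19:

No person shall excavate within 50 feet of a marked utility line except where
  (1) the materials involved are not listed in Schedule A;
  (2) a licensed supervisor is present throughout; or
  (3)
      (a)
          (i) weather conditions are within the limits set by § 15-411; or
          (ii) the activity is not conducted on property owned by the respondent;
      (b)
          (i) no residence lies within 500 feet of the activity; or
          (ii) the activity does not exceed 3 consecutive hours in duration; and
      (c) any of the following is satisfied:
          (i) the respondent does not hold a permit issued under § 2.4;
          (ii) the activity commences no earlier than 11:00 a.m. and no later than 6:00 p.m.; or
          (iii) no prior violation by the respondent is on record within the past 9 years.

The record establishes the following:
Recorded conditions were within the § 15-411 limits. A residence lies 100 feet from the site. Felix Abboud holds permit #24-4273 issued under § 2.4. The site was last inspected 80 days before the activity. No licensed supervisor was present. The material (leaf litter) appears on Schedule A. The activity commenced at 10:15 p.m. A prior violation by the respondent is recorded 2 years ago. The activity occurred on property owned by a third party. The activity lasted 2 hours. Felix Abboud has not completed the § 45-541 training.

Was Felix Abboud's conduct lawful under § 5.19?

(1) not (Schedule A material) — not met.
(2) supervisor present — fails.
(i) weather ok — satisfied.
(ii) not (own property) — met.
So (a) is satisfied (T OR T).
(i) no residence in 500 ft — not satisfied.
(ii) ≤ 3 hrs duration — satisfied.
(b): F OR T → true.
(i) not (holds permit) — fails.
(ii) start within hours — not met.
(iii) no prior violation — not satisfied.
So (c) is not satisfied (F OR F OR F).
So (3) is not satisfied (T AND T AND F).
So Overall is not satisfied (F OR F OR F).

No — unlawful.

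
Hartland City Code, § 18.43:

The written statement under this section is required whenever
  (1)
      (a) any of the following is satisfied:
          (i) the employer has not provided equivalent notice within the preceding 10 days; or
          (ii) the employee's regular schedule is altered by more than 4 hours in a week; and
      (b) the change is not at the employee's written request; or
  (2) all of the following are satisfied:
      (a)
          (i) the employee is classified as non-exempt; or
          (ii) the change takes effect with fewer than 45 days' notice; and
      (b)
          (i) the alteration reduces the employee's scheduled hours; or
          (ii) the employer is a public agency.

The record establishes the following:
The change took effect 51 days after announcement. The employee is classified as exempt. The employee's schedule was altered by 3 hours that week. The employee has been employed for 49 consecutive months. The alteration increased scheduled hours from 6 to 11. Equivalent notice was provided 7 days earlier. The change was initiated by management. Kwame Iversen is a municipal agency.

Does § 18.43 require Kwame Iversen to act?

(i) no recent notice — not satisfied.
(ii) schedule shift > 4h — not satisfied.
So (a) is not satisfied (F OR F).
(b) not employee-requested — holds.
(1) = F AND T = false.
(i) non-exempt — fails.
(ii) < 45 days' notice — not met.
So (a) is not satisfied (F OR F).
(i) hours reduced — not met.
(ii) public agency — met.
So (b) is satisfied (F OR T).
(2) = F AND T = false.
Overall: F OR F → false.

No — not required.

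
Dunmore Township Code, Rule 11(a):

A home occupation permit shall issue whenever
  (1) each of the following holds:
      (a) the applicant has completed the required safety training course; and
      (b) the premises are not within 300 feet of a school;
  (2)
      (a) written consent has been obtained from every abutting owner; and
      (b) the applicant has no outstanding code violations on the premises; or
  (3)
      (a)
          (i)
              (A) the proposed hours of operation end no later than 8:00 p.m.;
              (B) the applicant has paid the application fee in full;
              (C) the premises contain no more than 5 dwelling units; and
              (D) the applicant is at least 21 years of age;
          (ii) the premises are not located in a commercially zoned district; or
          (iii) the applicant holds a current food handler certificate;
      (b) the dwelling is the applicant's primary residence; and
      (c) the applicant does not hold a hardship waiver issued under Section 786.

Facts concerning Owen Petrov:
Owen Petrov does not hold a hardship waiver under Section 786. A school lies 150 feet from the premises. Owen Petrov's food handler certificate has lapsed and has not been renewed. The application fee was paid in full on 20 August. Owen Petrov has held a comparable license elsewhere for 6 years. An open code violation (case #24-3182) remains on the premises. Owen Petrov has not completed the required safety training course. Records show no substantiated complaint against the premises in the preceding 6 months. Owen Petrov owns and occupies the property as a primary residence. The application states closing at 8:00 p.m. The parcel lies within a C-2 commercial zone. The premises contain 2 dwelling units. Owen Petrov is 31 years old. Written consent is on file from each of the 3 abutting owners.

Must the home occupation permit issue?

(a) safety training — not met.
(b) ≥300 ft from school — not satisfied.
(1) = F AND F = false.
(a) all abutters consent — holds.
(b) no code violations — fails.
So (2) is not satisfied (T AND F).
(A) closes by 8 p.m. — met.
(B) fee paid — holds.
(C) ≤ 5 units — holds.
(D) age ≥ 21 — holds.
(i): T AND T AND T AND T → true.
(ii) not (commercially zoned) — not met.
(iii) food handler cert. — not met.
(a): T OR F OR F → true.
(b) primary residence — met.
(c) not (hardship waiver) — satisfied.
So (3) is satisfied (T AND T AND T).
Overall = F OR F OR T = true.

Yes — granted.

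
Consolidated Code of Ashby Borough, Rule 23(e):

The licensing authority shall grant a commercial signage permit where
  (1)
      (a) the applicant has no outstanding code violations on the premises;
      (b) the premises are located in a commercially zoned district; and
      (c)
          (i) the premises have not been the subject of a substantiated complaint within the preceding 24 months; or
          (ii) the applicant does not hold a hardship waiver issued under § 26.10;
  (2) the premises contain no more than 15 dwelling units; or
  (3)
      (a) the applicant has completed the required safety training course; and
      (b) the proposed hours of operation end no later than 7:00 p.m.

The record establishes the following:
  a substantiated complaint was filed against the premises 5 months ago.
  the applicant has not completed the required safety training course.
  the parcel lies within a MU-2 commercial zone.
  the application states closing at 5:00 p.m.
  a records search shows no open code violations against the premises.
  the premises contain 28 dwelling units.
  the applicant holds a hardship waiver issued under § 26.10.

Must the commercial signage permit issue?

(a) no code violations — met.
(b) commercially zoned — met.
(i) no complaint in 24 mo. — not met.
(ii) not (hardship waiver) — not satisfied.
(c) = F OR F = false.
(1) = T AND T AND F = false.
(2) ≤ 15 units — fails.
(a) safety training — fails.
(b) closes by 7 p.m. — satisfied.
(3): F AND T → false.
Overall = F OR F OR F = false.

No — denied.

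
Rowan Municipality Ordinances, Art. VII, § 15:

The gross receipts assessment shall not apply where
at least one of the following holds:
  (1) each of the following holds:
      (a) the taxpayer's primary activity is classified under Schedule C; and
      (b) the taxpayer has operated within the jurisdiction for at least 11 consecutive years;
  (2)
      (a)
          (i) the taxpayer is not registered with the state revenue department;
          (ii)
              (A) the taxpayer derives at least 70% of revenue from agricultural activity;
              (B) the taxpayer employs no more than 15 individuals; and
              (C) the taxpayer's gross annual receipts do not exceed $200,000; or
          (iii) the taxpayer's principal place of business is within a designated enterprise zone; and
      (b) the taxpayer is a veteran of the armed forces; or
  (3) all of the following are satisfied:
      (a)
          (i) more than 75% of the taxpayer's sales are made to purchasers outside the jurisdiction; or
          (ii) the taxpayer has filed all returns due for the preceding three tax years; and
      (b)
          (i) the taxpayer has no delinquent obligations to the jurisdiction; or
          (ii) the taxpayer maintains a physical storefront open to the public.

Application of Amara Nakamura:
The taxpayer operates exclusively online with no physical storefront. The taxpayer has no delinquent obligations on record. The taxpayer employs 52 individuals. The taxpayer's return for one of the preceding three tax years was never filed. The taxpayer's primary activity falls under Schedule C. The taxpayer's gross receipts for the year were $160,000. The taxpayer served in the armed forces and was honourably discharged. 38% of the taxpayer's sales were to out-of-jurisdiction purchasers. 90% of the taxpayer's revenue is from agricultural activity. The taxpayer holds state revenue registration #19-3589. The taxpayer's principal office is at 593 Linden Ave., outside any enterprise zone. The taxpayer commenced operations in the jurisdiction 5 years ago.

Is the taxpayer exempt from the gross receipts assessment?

(a) Schedule C activity — holds.
(b) ≥ 11 yrs in jurisdiction — not satisfied.
(1): T AND F → false.
(i) not (state-registered) — not met.
(A) ≥70% agricultural — met.
(B) ≤ 15 employees — fails.
(C) receipts ≤ $200,000 — satisfied.
(ii) = T AND F AND T = false.
(iii) in enterprise zone — fails.
(a): F OR F OR F → false.
(b) veteran — satisfied.
So (2) is not satisfied (F AND T).
(i) >75% out-of-jur. sales — fails.
(ii) returns current — not met.
(a): F OR F → false.
(i) no delinquency — satisfied.
(ii) has storefront — not satisfied.
(b): T OR F → true.
So (3) is not satisfied (F AND T).
So Overall is not satisfied (F OR F OR F).

No — not exempt.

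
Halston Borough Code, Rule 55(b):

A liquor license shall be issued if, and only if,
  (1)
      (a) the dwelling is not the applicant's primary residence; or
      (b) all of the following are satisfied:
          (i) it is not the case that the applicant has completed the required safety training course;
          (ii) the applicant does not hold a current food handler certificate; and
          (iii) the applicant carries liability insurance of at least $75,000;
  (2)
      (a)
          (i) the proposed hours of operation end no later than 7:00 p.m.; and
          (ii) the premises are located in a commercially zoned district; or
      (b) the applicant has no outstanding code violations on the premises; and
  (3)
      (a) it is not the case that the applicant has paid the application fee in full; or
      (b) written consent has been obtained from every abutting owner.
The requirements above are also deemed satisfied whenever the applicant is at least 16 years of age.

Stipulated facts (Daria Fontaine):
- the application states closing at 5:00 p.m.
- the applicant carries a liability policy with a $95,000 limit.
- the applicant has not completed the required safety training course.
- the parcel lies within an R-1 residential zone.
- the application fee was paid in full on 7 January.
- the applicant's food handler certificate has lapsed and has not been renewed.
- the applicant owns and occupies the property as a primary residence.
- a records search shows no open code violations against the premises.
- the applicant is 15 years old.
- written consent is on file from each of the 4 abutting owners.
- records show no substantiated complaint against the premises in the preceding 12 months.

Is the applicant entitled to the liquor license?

Yes — granted.

(a) not (primary residence) — not satisfied.
(i) not (safety training) — satisfied.
(ii) not (food handler cert.) — met.
(iii) insurance ≥ $75,000 — holds.
So (b) is satisfied (T AND T AND T).
(1): F OR T → true.
(i) closes by 7 p.m. — satisfied.
(ii) commercially zoned — fails.
So (a) is not satisfied (T AND F).
(b) no code violations — satisfied.
(2): F OR T → true.
(a) not (fee paid) — not satisfied.
(b) all abutters consent — holds.
(3): F OR T → true.
So Overall is satisfied (T AND T AND T).
Exception (age ≥ 16) — not satisfied.
Result: main true OR exception false → true.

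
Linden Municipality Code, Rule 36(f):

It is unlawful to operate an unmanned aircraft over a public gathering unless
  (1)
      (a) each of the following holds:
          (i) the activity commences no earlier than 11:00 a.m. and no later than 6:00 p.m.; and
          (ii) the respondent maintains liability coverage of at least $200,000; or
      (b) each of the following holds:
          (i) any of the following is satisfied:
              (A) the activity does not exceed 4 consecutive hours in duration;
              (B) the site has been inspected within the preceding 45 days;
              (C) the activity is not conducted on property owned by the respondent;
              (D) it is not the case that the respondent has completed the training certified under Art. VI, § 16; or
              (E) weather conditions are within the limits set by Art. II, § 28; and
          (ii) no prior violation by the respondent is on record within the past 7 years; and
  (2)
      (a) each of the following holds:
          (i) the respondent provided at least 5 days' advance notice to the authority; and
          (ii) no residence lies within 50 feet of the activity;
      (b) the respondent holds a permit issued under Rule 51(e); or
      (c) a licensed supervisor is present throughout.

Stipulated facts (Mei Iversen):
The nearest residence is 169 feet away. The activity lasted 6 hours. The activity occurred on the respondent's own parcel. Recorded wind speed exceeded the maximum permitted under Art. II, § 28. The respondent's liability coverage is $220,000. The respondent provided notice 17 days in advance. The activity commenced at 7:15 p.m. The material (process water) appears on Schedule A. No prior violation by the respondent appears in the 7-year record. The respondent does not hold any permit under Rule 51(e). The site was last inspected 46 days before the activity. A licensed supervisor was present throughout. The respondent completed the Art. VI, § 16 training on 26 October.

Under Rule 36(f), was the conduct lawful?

(i) start within hours — fails.
(ii) coverage ≥ $200,000 — met.
So (a) is not satisfied (F AND T).
(A) ≤ 4 hrs duration — fails.
(B) site inspected — not met.
(C) not (own property) — not satisfied.
(D) not (training certified) — not met.
(E) weather ok — fails.
(i): F OR F OR F OR F OR F → false.
(ii) no prior violation — met.
(b) = F AND T = false.
So (1) is not satisfied (F OR F).
(i) ≥5 days' notice — holds.
(ii) no residence in 50 ft — satisfied.
(a) = T AND T = true.
(b) holds permit — not satisfied.
(c) supervisor present — holds.
So (2) is satisfied (T OR F OR T).
Overall: F AND T → false.

No — unlawful.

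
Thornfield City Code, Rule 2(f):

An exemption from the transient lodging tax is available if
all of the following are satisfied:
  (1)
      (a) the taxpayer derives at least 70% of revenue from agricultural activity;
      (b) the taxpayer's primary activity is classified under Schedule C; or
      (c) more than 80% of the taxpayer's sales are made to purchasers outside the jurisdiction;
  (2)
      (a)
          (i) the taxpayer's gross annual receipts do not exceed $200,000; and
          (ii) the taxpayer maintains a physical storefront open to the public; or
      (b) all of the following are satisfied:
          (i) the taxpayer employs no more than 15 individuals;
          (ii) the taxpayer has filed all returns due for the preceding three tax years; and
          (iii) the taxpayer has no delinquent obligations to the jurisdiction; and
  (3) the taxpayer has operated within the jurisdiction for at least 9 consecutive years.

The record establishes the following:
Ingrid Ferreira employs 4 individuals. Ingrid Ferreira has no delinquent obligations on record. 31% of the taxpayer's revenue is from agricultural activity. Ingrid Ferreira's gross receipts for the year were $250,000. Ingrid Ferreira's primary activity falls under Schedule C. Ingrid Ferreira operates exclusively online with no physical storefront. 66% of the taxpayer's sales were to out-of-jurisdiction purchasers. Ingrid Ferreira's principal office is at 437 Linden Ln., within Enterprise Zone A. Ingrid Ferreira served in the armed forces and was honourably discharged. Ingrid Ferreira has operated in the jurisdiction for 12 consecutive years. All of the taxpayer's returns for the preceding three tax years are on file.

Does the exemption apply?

(a) ≥70% agricultural — fails.
(b) Schedule C activity — satisfied.
(c) >80% out-of-jur. sales — fails.
So (1) is satisfied (F OR T OR F).
(i) receipts ≤ $200,000 — not met.
(ii) has storefront — fails.
(a): F AND F → false.
(i) ≤ 15 employees — satisfied.
(ii) returns current — holds.
(iii) no delinquency — met.
(b) = T AND T AND T = true.
(2): F OR T → true.
(3) ≥ 9 yrs in jurisdiction — met.
Overall: T AND T AND T → true.

Yes — exempt.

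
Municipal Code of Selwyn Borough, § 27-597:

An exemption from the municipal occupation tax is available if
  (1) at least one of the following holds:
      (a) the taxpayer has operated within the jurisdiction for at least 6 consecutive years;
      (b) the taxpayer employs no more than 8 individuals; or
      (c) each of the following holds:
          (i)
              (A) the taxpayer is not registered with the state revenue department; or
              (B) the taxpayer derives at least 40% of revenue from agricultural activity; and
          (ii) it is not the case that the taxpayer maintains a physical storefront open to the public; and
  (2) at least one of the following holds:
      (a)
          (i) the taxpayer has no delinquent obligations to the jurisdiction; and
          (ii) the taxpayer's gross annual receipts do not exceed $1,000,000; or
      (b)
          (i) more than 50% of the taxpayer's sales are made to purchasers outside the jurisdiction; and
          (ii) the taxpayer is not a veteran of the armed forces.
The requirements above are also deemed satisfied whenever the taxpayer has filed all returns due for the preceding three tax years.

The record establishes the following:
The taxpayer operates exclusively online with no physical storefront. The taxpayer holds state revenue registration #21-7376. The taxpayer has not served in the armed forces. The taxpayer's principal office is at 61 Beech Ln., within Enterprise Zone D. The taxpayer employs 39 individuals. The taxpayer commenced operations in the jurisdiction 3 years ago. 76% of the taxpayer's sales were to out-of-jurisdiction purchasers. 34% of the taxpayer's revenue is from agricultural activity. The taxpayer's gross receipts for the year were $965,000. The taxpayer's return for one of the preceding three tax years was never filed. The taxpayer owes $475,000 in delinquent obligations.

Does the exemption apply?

(a) ≥ 6 yrs in jurisdiction — not met.
(b) ≤ 8 employees — fails.
(A) not (state-registered) — not satisfied.
(B) ≥40% agricultural — not met.
So (i) is not satisfied (F OR F).
(ii) not (has storefront) — satisfied.
So (c) is not satisfied (F AND T).
So (1) is not satisfied (F OR F OR F).
(i) no delinquency — not satisfied.
(ii) receipts ≤ $1,000,000 — holds.
So (a) is not satisfied (F AND T).
(i) >50% out-of-jur. sales — holds.
(ii) not (veteran) — holds.
(b) = T AND T = true.
(2): F OR T → true.
Overall = F AND T = false.
Exception (returns current) — not satisfied.
Result: main false OR exception false → false.

No — not exempt.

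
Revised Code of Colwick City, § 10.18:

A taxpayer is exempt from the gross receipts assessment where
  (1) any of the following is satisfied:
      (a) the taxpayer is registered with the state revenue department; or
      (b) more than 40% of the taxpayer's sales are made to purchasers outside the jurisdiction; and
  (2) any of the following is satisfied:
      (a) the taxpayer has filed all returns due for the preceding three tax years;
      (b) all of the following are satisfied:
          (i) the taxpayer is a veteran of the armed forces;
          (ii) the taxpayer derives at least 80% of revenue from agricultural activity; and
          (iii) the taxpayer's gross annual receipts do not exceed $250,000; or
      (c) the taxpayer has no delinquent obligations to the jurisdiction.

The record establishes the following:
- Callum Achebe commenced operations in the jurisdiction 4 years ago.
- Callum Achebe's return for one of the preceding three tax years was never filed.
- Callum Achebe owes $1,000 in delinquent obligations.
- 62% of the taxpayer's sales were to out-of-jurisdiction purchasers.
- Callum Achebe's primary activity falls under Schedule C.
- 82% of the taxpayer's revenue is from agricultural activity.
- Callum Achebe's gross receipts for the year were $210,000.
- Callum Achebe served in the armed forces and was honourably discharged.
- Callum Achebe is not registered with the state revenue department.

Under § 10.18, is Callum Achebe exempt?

(a) state-registered — not met.
(b) >40% out-of-jur. sales — satisfied.
So (1) is satisfied (F OR T).
(a) returns current — fails.
(i) veteran — met.
(ii) ≥80% agricultural — holds.
(iii) receipts ≤ $250,000 — met.
So (b) is satisfied (T AND T AND T).
(c) no delinquency — not met.
So (2) is satisfied (F OR T OR F).
Overall = T AND T = true.

Yes — exempt.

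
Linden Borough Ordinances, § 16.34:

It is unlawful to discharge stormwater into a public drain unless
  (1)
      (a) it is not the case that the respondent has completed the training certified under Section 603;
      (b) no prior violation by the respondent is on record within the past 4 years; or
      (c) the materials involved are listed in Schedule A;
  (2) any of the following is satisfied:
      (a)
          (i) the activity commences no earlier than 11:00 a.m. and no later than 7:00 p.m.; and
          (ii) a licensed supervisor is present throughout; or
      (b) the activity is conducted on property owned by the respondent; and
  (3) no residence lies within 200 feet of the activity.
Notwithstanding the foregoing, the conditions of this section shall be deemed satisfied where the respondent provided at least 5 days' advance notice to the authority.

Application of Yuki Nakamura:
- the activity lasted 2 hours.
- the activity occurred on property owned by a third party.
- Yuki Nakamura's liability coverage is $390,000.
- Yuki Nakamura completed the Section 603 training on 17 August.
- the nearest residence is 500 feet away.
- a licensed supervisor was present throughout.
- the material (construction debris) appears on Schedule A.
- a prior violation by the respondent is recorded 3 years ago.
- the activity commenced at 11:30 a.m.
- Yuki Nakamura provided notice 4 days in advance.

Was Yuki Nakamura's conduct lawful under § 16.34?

(a) not (training certified) — fails.
(b) no prior violation — not met.
(c) Schedule A material — satisfied.
(1): F OR F OR T → true.
(i) start within hours — met.
(ii) supervisor present — met.
So (a) is satisfied (T AND T).
(b) own property — not met.
(2): T OR F → true.
(3) no residence in 200 ft — holds.
Overall = T AND T AND T = true.
Exception (≥5 days' notice) — not satisfied.
Result: main true OR exception false → true.

Yes — lawful.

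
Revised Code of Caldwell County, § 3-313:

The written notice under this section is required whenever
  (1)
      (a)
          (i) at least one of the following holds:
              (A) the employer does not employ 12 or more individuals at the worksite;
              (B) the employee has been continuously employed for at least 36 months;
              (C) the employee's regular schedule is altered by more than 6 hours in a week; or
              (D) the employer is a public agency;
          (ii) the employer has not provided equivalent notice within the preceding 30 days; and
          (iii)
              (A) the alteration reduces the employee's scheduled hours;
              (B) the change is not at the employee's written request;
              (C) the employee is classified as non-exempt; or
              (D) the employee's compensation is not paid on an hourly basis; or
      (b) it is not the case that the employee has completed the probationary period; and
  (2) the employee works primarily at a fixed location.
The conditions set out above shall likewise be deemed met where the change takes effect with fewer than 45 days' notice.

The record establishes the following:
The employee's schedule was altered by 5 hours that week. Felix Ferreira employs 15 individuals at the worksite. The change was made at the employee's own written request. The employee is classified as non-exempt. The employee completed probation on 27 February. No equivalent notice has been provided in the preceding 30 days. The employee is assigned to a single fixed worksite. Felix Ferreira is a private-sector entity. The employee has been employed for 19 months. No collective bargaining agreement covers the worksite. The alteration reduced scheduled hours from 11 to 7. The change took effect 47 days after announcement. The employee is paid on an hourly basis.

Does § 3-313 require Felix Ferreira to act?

No — not required.

(A) not (≥ 12 at site) — fails.
(B) tenure ≥ 36 mo. — not satisfied.
(C) schedule shift > 6h — not met.
(D) public agency — not met.
(i) = F OR F OR F OR F = false.
(ii) no recent notice — holds.
(A) hours reduced — satisfied.
(B) not employee-requested — fails.
(C) non-exempt — holds.
(D) not (hourly-paid) — not met.
(iii) = T OR F OR T OR F = true.
(a): F AND T AND T → false.
(b) not (past probation) — not met.
(1): F OR F → false.
(2) fixed location — satisfied.
Overall = F AND T = false.
Exception (< 45 days' notice) — not satisfied.
Result: main false OR exception false → false.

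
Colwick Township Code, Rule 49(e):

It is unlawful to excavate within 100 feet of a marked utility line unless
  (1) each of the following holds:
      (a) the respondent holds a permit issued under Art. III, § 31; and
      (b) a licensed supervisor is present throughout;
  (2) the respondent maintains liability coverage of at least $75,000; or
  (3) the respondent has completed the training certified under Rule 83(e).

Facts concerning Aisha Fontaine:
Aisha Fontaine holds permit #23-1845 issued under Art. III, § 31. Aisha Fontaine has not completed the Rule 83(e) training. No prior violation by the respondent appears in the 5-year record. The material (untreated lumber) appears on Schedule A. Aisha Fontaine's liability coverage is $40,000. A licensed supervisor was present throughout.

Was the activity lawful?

Yes — lawful.

(a) holds permit — satisfied.
(b) supervisor present — met.
(1) = T AND T = true.
(2) coverage ≥ $75,000 — fails.
(3) training certified — not met.
Overall = T OR F OR F = true.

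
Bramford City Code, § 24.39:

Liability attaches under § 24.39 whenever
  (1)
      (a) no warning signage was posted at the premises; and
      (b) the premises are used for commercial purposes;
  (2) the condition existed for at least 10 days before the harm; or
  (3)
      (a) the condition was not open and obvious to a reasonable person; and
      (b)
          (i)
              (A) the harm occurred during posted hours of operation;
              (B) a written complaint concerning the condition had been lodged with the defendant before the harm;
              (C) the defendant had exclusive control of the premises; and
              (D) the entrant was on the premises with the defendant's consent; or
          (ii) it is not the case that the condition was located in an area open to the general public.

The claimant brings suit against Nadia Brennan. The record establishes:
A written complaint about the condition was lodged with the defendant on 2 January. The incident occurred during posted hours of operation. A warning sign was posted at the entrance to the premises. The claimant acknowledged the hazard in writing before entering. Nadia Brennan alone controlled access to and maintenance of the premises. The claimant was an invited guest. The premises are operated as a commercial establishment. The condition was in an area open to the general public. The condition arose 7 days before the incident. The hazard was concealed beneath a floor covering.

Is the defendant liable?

Yes — liable.

(a) no signage posted — not met.
(b) commercial use — met.
(1) = F AND T = false.
(2) condition ≥10 days old — not met.
(a) not open/obvious — satisfied.
(A) during posted hours — satisfied.
(B) complaint lodged — met.
(C) exclusive control — satisfied.
(D) consent to enter — holds.
(i) = T AND T AND T AND T = true.
(ii) not (public area) — not met.
(b): T OR F → true.
So (3) is satisfied (T AND T).
Overall = F OR F OR T = true.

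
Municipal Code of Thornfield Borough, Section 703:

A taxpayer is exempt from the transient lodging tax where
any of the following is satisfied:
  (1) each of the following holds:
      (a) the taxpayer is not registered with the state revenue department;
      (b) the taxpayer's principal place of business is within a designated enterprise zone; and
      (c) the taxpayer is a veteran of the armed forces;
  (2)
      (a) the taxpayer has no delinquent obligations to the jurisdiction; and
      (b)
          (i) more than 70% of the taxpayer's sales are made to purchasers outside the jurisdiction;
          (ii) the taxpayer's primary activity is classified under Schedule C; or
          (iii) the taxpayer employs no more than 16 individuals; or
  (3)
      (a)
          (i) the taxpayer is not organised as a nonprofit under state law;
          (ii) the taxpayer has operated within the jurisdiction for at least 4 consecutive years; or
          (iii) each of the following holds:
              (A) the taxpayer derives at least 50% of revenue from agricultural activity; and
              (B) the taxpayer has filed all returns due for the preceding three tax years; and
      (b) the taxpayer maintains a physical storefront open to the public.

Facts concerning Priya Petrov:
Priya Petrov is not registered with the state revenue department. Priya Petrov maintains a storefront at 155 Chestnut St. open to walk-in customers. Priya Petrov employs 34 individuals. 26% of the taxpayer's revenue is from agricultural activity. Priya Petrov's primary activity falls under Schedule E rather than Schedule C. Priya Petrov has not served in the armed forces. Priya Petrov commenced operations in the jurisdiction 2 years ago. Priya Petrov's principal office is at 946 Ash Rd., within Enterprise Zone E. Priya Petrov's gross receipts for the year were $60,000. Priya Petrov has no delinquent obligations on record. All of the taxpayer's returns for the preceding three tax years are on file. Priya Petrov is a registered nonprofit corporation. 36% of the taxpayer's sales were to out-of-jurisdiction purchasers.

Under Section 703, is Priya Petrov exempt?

(a) not (state-registered) — holds.
(b) in enterprise zone — satisfied.
(c) veteran — not satisfied.
So (1) is not satisfied (T AND T AND F).
(a) no delinquency — satisfied.
(i) >70% out-of-jur. sales — fails.
(ii) Schedule C activity — not met.
(iii) ≤ 16 employees — not satisfied.
(b): F OR F OR F → false.
So (2) is not satisfied (T AND F).
(i) not (nonprofit) — not met.
(ii) ≥ 4 yrs in jurisdiction — not met.
(A) ≥50% agricultural — not met.
(B) returns current — satisfied.
(iii): F AND T → false.
(a) = F OR F OR F = false.
(b) has storefront — holds.
So (3) is not satisfied (F AND T).
Overall = F OR F OR F = false.

No — not exempt.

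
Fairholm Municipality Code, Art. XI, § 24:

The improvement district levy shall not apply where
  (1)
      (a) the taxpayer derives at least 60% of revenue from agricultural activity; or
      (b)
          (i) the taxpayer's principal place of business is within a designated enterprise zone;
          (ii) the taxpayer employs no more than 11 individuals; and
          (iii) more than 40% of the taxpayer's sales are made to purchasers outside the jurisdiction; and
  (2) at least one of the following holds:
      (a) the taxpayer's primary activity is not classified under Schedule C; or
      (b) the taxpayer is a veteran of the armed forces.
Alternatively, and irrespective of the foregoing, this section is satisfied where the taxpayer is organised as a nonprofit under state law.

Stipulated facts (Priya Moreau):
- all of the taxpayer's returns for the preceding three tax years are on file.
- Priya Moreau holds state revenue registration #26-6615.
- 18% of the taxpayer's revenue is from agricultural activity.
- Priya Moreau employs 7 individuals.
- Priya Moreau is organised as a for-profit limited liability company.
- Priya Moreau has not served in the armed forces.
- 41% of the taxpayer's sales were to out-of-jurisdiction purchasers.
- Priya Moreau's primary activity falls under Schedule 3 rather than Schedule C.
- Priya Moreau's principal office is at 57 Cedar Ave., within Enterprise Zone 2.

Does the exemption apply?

Yes — exempt.

(a) ≥60% agricultural — not satisfied.
(i) in enterprise zone — holds.
(ii) ≤ 11 employees — holds.
(iii) >40% out-of-jur. sales — holds.
So (b) is satisfied (T AND T AND T).
(1) = F OR T = true.
(a) not (Schedule C activity) — met.
(b) veteran — fails.
(2): T OR F → true.
Overall = T AND T = true.
Exception (nonprofit) — not satisfied.
Result: main true OR exception false → true.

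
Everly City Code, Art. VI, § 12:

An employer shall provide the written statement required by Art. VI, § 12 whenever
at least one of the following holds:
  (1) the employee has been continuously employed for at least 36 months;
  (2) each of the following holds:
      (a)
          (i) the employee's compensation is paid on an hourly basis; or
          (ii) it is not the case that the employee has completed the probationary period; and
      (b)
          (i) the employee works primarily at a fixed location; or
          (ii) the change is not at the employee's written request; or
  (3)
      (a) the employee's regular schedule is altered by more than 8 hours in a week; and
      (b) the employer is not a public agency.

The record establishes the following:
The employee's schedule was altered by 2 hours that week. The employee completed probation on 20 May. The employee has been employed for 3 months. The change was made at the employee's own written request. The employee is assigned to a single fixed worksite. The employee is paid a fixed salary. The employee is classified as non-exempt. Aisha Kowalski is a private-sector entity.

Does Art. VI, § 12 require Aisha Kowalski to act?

No — not required.

(1) tenure ≥ 36 mo. — not satisfied.
(i) hourly-paid — not met.
(ii) not (past probation) — fails.
(a): F OR F → false.
(i) fixed location — satisfied.
(ii) not employee-requested — fails.
(b): T OR F → true.
(2) = F AND T = false.
(a) schedule shift > 8h — fails.
(b) not (public agency) — holds.
(3): F AND T → false.
Overall: F OR F OR F → false.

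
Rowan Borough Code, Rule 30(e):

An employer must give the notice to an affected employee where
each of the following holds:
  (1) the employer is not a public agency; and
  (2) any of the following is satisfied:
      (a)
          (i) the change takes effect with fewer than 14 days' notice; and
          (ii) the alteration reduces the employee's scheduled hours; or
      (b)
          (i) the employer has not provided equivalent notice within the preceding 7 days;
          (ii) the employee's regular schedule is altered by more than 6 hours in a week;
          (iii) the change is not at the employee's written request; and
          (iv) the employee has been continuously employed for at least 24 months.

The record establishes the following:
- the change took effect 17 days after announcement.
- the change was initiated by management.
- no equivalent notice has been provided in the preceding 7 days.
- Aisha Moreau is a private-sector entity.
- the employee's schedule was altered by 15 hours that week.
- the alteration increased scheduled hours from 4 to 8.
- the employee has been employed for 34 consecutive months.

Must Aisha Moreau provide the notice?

(1) not (public agency) — met.
(i) < 14 days' notice — not satisfied.
(ii) hours reduced — fails.
So (a) is not satisfied (F AND F).
(i) no recent notice — met.
(ii) schedule shift > 6h — satisfied.
(iii) not employee-requested — satisfied.
(iv) tenure ≥ 24 mo. — met.
(b): T AND T AND T AND T → true.
(2): F OR T → true.
Overall: T AND T → true.

Yes — required.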